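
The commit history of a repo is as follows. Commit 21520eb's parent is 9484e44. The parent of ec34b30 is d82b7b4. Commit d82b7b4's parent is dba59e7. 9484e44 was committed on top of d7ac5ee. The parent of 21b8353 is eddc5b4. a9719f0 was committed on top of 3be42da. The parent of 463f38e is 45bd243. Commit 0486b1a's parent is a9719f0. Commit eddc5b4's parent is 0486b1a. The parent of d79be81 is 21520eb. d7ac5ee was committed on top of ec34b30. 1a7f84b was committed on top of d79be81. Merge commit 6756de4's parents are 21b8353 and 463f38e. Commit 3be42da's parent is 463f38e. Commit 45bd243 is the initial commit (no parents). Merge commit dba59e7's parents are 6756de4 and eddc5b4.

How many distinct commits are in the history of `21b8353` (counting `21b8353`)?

Walking parent pointers from 21b8353: reachable set = {0486b1a, 21b8353, 3be42da, 45bd243, 463f38e, a9719f0, eddc5b4}.
That is 7 commits.

7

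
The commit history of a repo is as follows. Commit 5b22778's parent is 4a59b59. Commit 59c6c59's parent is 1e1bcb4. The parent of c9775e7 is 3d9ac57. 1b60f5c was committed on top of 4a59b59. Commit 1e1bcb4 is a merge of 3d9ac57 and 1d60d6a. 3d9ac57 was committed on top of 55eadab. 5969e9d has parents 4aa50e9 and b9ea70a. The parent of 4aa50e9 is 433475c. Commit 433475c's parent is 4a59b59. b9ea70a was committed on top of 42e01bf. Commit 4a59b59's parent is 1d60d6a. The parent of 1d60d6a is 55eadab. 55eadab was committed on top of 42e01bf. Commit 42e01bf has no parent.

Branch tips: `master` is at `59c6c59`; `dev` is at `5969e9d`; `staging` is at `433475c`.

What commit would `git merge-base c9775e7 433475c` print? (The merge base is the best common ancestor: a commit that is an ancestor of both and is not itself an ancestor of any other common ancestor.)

Ancestors of c9775e7: {3d9ac57, 42e01bf, 55eadab, c9775e7}.
Ancestors of 433475c: {1d60d6a, 42e01bf, 433475c, 4a59b59, 55eadab}.
Common ancestors: {42e01bf, 55eadab}.
Among these, 55eadab is not an ancestor of any other common ancestor — it is the merge base.

55eadab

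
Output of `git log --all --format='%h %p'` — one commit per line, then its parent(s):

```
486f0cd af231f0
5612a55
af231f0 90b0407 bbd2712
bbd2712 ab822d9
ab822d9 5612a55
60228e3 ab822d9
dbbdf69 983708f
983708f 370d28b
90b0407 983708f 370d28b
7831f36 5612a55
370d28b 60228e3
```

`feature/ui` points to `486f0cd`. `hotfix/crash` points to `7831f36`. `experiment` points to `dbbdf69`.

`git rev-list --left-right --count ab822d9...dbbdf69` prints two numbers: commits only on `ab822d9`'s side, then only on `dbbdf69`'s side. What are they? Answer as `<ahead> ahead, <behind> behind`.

Reachable from ab822d9: {5612a55, ab822d9}.
Reachable from dbbdf69: {370d28b, 5612a55, 60228e3, 983708f, ab822d9, dbbdf69}.
Only in ab822d9's history (ahead): {} — 0.
Only in dbbdf69's history (behind): {370d28b, 60228e3, 983708f, dbbdf69} — 4.

0 ahead, 4 behind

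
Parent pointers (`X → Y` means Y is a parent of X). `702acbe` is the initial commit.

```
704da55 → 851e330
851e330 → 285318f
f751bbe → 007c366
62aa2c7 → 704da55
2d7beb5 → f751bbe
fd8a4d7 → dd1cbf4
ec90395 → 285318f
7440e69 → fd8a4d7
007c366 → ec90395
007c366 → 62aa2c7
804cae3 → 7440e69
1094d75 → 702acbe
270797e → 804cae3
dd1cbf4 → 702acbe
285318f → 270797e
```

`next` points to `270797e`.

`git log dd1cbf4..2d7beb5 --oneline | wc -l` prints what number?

Reachable from 2d7beb5: {007c366, 270797e, 285318f, 2d7beb5, 62aa2c7, 702acbe, 704da55, 7440e69, 804cae3, 851e330, dd1cbf4, ec90395, f751bbe, fd8a4d7}.
Reachable from dd1cbf4: {702acbe, dd1cbf4}.
In 2d7beb5's history but not dd1cbf4's: {007c366, 270797e, 285318f, 2d7beb5, 62aa2c7, 704da55, 7440e69, 804cae3, 851e330, ec90395, f751bbe, fd8a4d7} — 12 commits.

12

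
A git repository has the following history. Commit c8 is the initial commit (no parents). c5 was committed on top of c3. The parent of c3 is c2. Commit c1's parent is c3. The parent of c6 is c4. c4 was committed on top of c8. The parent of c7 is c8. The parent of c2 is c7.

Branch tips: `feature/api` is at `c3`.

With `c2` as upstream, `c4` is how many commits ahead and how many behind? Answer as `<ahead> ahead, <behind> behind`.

1 ahead, 2 behind

Reachable from c4: {c4, c8}.
Reachable from c2: {c2, c7, c8}.
Only in c4's history (ahead): {c4} — 1.
Only in c2's history (behind): {c2, c7} — 2.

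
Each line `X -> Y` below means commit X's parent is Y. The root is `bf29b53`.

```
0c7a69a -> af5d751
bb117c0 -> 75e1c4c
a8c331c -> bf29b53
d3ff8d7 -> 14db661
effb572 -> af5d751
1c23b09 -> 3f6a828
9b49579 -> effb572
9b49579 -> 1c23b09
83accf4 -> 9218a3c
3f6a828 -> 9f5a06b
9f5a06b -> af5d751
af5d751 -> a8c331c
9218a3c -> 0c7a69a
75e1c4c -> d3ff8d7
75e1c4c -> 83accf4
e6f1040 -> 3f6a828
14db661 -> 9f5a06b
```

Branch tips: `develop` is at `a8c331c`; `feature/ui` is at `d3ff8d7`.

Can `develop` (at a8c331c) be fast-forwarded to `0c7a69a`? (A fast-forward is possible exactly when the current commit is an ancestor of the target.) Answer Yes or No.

A fast-forward from a8c331c to 0c7a69a is possible iff a8c331c is an ancestor of 0c7a69a.
Ancestors of 0c7a69a: {0c7a69a, a8c331c, af5d751, bf29b53}.
a8c331c is among them, so fast-forward is possible.

Yes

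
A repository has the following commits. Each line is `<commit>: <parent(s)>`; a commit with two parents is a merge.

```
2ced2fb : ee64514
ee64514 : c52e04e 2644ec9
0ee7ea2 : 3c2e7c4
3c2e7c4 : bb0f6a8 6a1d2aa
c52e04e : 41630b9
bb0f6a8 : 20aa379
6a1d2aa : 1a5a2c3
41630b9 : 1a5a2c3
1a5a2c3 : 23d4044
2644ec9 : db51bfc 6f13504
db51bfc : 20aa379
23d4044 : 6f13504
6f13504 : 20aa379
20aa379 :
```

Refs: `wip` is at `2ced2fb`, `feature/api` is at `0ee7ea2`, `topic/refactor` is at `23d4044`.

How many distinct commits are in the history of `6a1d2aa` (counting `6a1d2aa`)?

5

Walking parent pointers from 6a1d2aa: reachable set = {1a5a2c3, 20aa379, 23d4044, 6a1d2aa, 6f13504}.
That is 5 commits.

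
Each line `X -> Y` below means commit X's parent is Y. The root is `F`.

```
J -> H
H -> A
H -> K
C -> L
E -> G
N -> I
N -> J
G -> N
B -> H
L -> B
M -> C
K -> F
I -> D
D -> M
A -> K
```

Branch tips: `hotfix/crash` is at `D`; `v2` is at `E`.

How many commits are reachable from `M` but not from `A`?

Reachable from M: {A, B, C, F, H, K, L, M}.
Reachable from A: {A, F, K}.
In M's history but not A's: {B, C, H, L, M} — 5 commits.

5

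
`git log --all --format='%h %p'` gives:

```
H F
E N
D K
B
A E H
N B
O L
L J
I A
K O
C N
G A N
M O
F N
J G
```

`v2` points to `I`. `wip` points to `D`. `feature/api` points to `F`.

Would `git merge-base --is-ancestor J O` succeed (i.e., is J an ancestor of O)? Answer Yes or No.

Yes

Ancestors of O (commits reachable by following parents): {A, B, E, F, G, H, J, L, N, O}.
J is in that set, so it is an ancestor of O.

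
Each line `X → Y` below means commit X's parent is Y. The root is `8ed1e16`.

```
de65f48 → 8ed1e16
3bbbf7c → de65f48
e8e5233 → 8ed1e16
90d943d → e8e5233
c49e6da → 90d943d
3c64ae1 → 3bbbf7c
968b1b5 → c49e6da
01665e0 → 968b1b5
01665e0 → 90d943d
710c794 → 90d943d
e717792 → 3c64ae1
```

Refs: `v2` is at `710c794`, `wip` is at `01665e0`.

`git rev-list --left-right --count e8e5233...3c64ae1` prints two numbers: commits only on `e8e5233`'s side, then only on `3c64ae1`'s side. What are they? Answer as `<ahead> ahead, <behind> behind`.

Reachable from e8e5233: {8ed1e16, e8e5233}.
Reachable from 3c64ae1: {3bbbf7c, 3c64ae1, 8ed1e16, de65f48}.
Only in e8e5233's history (ahead): {e8e5233} — 1.
Only in 3c64ae1's history (behind): {3bbbf7c, 3c64ae1, de65f48} — 3.

1 ahead, 3 behind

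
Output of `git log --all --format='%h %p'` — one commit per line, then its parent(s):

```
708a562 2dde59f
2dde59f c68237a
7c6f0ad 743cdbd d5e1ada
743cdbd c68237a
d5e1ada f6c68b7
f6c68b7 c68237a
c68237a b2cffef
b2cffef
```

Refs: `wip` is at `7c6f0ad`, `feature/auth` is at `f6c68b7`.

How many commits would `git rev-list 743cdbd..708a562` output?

Reachable from 708a562: {2dde59f, 708a562, b2cffef, c68237a}.
Reachable from 743cdbd: {743cdbd, b2cffef, c68237a}.
In 708a562's history but not 743cdbd's: {2dde59f, 708a562} — 2 commits.

2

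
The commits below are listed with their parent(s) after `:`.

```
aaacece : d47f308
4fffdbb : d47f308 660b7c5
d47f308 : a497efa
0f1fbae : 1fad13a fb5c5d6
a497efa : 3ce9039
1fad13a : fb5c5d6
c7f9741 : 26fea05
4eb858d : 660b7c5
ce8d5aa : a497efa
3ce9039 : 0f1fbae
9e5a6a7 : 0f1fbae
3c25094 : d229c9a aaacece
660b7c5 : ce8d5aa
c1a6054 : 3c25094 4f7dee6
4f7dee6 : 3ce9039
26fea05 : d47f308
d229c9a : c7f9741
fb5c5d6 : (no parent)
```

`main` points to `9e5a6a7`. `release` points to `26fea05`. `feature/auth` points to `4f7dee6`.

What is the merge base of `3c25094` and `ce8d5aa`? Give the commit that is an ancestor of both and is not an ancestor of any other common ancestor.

a497efa

Ancestors of 3c25094: {0f1fbae, 1fad13a, 26fea05, 3c25094, 3ce9039, a497efa, aaacece, c7f9741, d229c9a, d47f308, fb5c5d6}.
Ancestors of ce8d5aa: {0f1fbae, 1fad13a, 3ce9039, a497efa, ce8d5aa, fb5c5d6}.
Common ancestors: {0f1fbae, 1fad13a, 3ce9039, a497efa, fb5c5d6}.
Among these, a497efa is not an ancestor of any other common ancestor — it is the merge base.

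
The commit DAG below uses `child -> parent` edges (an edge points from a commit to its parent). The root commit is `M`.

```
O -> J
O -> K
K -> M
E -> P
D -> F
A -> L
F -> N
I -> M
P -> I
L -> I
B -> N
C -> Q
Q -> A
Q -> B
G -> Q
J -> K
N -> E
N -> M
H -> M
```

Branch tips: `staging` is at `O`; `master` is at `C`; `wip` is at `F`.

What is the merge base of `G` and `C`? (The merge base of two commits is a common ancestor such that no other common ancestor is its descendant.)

Ancestors of G: {A, B, E, G, I, L, M, N, P, Q}.
Ancestors of C: {A, B, C, E, I, L, M, N, P, Q}.
Common ancestors: {A, B, E, I, L, M, N, P, Q}.
Among these, Q is not an ancestor of any other common ancestor — it is the merge base.

Q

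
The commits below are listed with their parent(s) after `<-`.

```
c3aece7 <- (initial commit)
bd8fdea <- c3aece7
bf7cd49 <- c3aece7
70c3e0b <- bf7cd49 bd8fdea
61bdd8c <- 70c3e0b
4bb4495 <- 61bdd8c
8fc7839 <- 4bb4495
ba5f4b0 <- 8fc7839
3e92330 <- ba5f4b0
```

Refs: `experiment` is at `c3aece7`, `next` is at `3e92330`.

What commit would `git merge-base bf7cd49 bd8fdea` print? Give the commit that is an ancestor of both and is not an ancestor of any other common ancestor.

c3aece7

Ancestors of bf7cd49: {bf7cd49, c3aece7}.
Ancestors of bd8fdea: {bd8fdea, c3aece7}.
Common ancestors: {c3aece7}.
The only common ancestor is c3aece7, so it is the merge base.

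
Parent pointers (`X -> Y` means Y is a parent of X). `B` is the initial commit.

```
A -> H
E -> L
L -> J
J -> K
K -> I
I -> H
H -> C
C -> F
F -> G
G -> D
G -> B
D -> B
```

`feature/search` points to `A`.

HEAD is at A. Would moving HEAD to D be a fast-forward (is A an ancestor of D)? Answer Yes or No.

A fast-forward from A to D is possible iff A is an ancestor of D.
Ancestors of D: {B, D}.
A is not among them, so fast-forward is not possible.

No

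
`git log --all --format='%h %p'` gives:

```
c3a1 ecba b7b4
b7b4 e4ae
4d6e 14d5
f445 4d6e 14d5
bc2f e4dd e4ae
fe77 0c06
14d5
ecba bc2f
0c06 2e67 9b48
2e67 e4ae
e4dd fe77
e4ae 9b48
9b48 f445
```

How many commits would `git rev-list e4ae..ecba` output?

Reachable from ecba: {0c06, 14d5, 2e67, 4d6e, 9b48, bc2f, e4ae, e4dd, ecba, f445, fe77}.
Reachable from e4ae: {14d5, 4d6e, 9b48, e4ae, f445}.
In ecba's history but not e4ae's: {0c06, 2e67, bc2f, e4dd, ecba, fe77} — 6 commits.

6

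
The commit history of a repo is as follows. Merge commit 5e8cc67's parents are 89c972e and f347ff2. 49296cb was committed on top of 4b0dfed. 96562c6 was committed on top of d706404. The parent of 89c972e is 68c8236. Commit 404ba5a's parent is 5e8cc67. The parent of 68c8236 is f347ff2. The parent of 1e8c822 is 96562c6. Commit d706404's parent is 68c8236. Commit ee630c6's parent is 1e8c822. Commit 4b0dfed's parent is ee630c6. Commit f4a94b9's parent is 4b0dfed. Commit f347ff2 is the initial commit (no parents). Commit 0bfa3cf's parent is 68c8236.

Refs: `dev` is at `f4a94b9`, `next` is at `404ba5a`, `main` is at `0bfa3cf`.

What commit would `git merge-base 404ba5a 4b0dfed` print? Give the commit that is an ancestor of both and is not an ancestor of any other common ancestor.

Ancestors of 404ba5a: {404ba5a, 5e8cc67, 68c8236, 89c972e, f347ff2}.
Ancestors of 4b0dfed: {1e8c822, 4b0dfed, 68c8236, 96562c6, d706404, ee630c6, f347ff2}.
Common ancestors: {68c8236, f347ff2}.
Among these, 68c8236 is not an ancestor of any other common ancestor — it is the merge base.

68c8236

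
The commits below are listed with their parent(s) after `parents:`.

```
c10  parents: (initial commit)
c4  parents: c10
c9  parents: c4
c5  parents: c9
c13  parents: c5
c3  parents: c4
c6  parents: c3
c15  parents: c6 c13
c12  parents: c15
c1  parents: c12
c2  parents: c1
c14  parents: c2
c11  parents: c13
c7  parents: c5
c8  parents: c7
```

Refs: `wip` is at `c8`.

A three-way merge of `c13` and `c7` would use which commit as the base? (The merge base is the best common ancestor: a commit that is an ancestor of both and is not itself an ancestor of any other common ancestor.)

Ancestors of c13: {c10, c13, c4, c5, c9}.
Ancestors of c7: {c10, c4, c5, c7, c9}.
Common ancestors: {c10, c4, c5, c9}.
Among these, c5 is not an ancestor of any other common ancestor — it is the merge base.

c5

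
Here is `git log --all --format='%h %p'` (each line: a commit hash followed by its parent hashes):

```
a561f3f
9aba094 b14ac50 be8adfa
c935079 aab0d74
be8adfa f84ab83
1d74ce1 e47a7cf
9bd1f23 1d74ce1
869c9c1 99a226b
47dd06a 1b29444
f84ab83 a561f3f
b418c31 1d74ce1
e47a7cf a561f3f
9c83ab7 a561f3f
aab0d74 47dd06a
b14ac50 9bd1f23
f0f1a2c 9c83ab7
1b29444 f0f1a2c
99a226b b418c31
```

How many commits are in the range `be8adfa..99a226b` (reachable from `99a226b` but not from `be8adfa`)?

Reachable from 99a226b: {1d74ce1, 99a226b, a561f3f, b418c31, e47a7cf}.
Reachable from be8adfa: {a561f3f, be8adfa, f84ab83}.
In 99a226b's history but not be8adfa's: {1d74ce1, 99a226b, b418c31, e47a7cf} — 4 commits.

4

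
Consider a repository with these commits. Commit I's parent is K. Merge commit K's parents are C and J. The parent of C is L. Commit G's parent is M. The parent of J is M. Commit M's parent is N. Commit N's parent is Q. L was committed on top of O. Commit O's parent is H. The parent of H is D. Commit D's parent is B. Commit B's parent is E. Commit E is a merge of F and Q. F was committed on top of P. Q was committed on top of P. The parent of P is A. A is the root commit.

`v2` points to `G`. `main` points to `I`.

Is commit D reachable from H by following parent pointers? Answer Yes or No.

Ancestors of H (commits reachable by following parents): {A, B, D, E, F, H, P, Q}.
D is in that set, so it is an ancestor of H.

Yes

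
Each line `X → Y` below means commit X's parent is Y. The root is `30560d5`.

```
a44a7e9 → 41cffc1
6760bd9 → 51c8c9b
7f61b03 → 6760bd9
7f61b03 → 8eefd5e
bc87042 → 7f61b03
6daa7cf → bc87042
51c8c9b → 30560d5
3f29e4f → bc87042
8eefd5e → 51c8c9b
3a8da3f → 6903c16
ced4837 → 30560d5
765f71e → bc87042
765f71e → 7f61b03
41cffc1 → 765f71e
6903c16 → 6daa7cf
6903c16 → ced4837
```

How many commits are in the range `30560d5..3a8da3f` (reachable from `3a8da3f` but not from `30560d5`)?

Reachable from 3a8da3f: {30560d5, 3a8da3f, 51c8c9b, 6760bd9, 6903c16, 6daa7cf, 7f61b03, 8eefd5e, bc87042, ced4837}.
Reachable from 30560d5: {30560d5}.
In 3a8da3f's history but not 30560d5's: {3a8da3f, 51c8c9b, 6760bd9, 6903c16, 6daa7cf, 7f61b03, 8eefd5e, bc87042, ced4837} — 9 commits.

9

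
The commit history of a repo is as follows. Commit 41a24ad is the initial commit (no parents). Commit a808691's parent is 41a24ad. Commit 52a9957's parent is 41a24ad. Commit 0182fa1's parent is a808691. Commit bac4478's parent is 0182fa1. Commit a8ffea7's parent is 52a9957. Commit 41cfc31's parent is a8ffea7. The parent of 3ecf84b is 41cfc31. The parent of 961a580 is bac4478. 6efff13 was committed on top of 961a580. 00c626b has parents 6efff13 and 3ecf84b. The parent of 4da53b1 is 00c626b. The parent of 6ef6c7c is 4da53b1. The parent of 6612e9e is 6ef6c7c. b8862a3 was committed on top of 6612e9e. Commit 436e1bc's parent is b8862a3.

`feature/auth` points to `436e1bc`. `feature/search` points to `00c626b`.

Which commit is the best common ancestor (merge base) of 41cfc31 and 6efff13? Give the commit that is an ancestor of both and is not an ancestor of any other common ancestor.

Ancestors of 41cfc31: {41a24ad, 41cfc31, 52a9957, a8ffea7}.
Ancestors of 6efff13: {0182fa1, 41a24ad, 6efff13, 961a580, a808691, bac4478}.
Common ancestors: {41a24ad}.
The only common ancestor is 41a24ad, so it is the merge base.

41a24ad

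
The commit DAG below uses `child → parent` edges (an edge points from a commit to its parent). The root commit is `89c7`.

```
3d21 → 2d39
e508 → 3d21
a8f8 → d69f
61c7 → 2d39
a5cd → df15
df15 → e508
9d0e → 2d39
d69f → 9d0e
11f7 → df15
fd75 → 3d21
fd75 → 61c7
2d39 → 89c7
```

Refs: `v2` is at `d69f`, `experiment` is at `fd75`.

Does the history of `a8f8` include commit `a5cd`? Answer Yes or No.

Ancestors of a8f8: {2d39, 89c7, 9d0e, a8f8, d69f}.
a5cd is not in that set, so it is not an ancestor of a8f8.

No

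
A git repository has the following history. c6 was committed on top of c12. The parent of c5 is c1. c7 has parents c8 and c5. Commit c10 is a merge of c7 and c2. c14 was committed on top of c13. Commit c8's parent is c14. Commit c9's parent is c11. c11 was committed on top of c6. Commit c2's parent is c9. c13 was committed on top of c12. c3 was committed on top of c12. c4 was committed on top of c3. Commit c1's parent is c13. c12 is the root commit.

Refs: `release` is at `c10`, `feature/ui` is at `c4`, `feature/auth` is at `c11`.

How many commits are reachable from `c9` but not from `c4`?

Reachable from c9: {c11, c12, c6, c9}.
Reachable from c4: {c12, c3, c4}.
In c9's history but not c4's: {c11, c6, c9} — 3 commits.

3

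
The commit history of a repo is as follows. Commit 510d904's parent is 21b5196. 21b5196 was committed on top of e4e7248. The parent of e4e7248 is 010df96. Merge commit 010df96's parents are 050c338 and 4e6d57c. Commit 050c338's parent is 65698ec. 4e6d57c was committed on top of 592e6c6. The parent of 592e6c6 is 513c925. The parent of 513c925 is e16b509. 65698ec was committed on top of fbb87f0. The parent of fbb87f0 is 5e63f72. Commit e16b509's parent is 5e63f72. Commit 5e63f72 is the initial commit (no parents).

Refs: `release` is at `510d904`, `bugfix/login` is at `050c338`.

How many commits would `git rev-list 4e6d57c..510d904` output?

7

Reachable from 510d904: {010df96, 050c338, 21b5196, 4e6d57c, 510d904, 513c925, 592e6c6, 5e63f72, 65698ec, e16b509, e4e7248, fbb87f0}.
Reachable from 4e6d57c: {4e6d57c, 513c925, 592e6c6, 5e63f72, e16b509}.
In 510d904's history but not 4e6d57c's: {010df96, 050c338, 21b5196, 510d904, 65698ec, e4e7248, fbb87f0} — 7 commits.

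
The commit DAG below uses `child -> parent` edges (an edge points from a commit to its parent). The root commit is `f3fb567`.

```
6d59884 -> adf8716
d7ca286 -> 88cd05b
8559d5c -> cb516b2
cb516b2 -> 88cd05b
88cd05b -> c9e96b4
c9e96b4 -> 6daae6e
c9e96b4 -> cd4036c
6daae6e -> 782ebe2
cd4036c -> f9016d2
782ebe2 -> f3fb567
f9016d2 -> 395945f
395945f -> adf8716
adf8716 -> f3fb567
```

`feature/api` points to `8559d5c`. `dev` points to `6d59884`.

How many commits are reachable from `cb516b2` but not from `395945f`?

7

Reachable from cb516b2: {395945f, 6daae6e, 782ebe2, 88cd05b, adf8716, c9e96b4, cb516b2, cd4036c, f3fb567, f9016d2}.
Reachable from 395945f: {395945f, adf8716, f3fb567}.
In cb516b2's history but not 395945f's: {6daae6e, 782ebe2, 88cd05b, c9e96b4, cb516b2, cd4036c, f9016d2} — 7 commits.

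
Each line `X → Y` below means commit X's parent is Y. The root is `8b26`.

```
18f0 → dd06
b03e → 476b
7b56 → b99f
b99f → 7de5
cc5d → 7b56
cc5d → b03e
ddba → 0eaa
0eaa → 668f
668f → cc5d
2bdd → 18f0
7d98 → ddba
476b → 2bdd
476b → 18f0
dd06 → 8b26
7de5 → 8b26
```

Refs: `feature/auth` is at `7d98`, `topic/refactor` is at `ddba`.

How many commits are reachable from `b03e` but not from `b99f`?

5

Reachable from b03e: {18f0, 2bdd, 476b, 8b26, b03e, dd06}.
Reachable from b99f: {7de5, 8b26, b99f}.
In b03e's history but not b99f's: {18f0, 2bdd, 476b, b03e, dd06} — 5 commits.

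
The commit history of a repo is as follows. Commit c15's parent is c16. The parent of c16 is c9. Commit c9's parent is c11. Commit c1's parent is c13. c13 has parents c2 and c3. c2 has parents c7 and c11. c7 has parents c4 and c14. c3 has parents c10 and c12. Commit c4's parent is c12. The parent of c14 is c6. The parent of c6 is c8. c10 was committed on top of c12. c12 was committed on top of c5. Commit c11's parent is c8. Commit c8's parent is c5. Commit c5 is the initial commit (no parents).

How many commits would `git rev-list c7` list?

Walking parent pointers from c7: reachable set = {c12, c14, c4, c5, c6, c7, c8}.
That is 7 commits.

7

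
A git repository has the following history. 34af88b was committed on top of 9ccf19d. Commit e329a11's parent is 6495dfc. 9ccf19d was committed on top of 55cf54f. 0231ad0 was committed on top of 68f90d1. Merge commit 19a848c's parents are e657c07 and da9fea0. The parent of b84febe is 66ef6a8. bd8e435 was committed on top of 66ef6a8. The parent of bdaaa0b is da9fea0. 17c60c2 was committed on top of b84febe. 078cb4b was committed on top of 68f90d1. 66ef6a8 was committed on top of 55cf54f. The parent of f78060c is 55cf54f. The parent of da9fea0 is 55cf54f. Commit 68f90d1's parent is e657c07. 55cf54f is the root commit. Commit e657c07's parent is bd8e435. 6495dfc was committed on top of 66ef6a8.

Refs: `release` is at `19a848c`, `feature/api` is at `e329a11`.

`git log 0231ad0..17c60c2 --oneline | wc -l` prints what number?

2

Reachable from 17c60c2: {17c60c2, 55cf54f, 66ef6a8, b84febe}.
Reachable from 0231ad0: {0231ad0, 55cf54f, 66ef6a8, 68f90d1, bd8e435, e657c07}.
In 17c60c2's history but not 0231ad0's: {17c60c2, b84febe} — 2 commits.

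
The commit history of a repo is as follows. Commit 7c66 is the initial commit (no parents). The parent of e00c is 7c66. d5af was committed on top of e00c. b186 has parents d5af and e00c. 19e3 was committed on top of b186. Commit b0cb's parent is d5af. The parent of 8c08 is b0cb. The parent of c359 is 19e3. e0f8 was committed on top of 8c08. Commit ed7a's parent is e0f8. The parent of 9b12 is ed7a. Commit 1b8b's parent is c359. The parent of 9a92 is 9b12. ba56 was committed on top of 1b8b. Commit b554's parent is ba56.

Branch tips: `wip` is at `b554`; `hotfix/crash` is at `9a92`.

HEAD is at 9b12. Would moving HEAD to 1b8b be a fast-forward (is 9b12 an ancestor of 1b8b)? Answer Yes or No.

No

A fast-forward from 9b12 to 1b8b is possible iff 9b12 is an ancestor of 1b8b.
Ancestors of 1b8b: {19e3, 1b8b, 7c66, b186, c359, d5af, e00c}.
9b12 is not among them, so fast-forward is not possible.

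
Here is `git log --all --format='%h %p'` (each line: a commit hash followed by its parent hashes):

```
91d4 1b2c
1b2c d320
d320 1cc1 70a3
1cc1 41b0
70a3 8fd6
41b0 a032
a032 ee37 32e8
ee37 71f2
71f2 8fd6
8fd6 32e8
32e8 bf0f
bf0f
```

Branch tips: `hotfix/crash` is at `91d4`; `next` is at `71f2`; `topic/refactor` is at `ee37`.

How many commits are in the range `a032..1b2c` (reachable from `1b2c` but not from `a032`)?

Reachable from 1b2c: {1b2c, 1cc1, 32e8, 41b0, 70a3, 71f2, 8fd6, a032, bf0f, d320, ee37}.
Reachable from a032: {32e8, 71f2, 8fd6, a032, bf0f, ee37}.
In 1b2c's history but not a032's: {1b2c, 1cc1, 41b0, 70a3, d320} — 5 commits.

5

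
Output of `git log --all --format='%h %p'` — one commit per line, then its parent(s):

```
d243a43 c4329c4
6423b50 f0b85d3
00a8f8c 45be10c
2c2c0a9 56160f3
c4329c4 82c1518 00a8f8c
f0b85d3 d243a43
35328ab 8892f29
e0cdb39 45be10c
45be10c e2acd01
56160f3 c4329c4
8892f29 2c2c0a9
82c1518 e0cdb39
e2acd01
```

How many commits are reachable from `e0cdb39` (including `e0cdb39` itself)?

3

Walking parent pointers from e0cdb39: reachable set = {45be10c, e0cdb39, e2acd01}.
That is 3 commits.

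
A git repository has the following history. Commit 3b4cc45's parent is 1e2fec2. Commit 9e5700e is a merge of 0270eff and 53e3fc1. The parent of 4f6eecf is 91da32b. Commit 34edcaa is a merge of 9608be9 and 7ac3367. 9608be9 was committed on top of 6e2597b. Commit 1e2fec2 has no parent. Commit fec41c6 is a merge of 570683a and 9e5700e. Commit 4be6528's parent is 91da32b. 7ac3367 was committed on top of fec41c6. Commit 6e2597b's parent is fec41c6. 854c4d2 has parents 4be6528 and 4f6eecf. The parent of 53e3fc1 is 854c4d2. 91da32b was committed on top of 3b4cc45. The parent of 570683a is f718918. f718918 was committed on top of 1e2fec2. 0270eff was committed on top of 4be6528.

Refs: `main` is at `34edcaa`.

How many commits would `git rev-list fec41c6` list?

12

Walking parent pointers from fec41c6: reachable set = {0270eff, 1e2fec2, 3b4cc45, 4be6528, 4f6eecf, 53e3fc1, 570683a, 854c4d2, 91da32b, 9e5700e, f718918, fec41c6}.
That is 12 commits.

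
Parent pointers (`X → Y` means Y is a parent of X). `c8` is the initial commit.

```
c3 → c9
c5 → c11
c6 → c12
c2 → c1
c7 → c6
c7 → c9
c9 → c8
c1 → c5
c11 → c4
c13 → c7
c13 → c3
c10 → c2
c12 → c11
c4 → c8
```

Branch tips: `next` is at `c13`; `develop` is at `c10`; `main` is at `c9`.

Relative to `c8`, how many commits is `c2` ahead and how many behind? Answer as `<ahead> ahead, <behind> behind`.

5 ahead, 0 behind

Reachable from c2: {c1, c11, c2, c4, c5, c8}.
Reachable from c8: {c8}.
Only in c2's history (ahead): {c1, c11, c2, c4, c5} — 5.
Only in c8's history (behind): {} — 0.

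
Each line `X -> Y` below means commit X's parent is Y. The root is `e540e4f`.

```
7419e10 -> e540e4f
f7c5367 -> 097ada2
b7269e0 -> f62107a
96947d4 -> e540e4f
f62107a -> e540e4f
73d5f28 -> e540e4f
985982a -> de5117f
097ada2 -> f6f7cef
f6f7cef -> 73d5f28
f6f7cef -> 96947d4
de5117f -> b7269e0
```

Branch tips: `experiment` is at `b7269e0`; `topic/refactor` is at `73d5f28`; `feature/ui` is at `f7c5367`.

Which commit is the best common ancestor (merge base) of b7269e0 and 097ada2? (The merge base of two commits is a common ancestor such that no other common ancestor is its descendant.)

Ancestors of b7269e0: {b7269e0, e540e4f, f62107a}.
Ancestors of 097ada2: {097ada2, 73d5f28, 96947d4, e540e4f, f6f7cef}.
Common ancestors: {e540e4f}.
The only common ancestor is e540e4f, so it is the merge base.

e540e4f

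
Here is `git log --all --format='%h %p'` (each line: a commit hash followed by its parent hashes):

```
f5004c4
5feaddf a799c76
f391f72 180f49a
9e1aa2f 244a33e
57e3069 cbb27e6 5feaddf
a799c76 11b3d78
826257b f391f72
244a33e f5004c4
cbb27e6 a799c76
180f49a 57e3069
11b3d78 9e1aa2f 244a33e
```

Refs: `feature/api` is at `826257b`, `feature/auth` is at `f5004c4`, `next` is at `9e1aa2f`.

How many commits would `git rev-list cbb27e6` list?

Walking parent pointers from cbb27e6: reachable set = {11b3d78, 244a33e, 9e1aa2f, a799c76, cbb27e6, f5004c4}.
That is 6 commits.

6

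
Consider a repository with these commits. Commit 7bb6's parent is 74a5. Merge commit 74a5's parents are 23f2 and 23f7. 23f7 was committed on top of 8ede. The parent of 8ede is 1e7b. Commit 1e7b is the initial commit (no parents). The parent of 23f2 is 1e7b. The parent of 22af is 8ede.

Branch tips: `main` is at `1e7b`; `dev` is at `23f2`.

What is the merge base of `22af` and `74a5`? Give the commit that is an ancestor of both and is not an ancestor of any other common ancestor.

8ede

Ancestors of 22af: {1e7b, 22af, 8ede}.
Ancestors of 74a5: {1e7b, 23f2, 23f7, 74a5, 8ede}.
Common ancestors: {1e7b, 8ede}.
Among these, 8ede is not an ancestor of any other common ancestor — it is the merge base.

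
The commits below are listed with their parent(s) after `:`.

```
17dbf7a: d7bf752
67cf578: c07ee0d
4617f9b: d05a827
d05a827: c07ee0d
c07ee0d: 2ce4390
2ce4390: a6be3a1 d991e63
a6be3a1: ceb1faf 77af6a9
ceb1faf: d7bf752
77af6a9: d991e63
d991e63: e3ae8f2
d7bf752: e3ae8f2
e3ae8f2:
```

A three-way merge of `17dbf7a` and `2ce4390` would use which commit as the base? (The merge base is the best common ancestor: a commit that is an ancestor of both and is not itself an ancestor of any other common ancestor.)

Ancestors of 17dbf7a: {17dbf7a, d7bf752, e3ae8f2}.
Ancestors of 2ce4390: {2ce4390, 77af6a9, a6be3a1, ceb1faf, d7bf752, d991e63, e3ae8f2}.
Common ancestors: {d7bf752, e3ae8f2}.
Among these, d7bf752 is not an ancestor of any other common ancestor — it is the merge base.

d7bf752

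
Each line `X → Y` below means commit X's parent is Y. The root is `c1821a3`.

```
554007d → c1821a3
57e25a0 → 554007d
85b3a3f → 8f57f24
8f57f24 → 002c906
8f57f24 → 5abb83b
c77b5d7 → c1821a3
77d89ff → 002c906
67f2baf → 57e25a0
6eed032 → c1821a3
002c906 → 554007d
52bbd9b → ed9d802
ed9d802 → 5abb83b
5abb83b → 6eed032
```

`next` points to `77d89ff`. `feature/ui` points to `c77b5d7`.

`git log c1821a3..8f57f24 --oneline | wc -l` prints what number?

5

Reachable from 8f57f24: {002c906, 554007d, 5abb83b, 6eed032, 8f57f24, c1821a3}.
Reachable from c1821a3: {c1821a3}.
In 8f57f24's history but not c1821a3's: {002c906, 554007d, 5abb83b, 6eed032, 8f57f24} — 5 commits.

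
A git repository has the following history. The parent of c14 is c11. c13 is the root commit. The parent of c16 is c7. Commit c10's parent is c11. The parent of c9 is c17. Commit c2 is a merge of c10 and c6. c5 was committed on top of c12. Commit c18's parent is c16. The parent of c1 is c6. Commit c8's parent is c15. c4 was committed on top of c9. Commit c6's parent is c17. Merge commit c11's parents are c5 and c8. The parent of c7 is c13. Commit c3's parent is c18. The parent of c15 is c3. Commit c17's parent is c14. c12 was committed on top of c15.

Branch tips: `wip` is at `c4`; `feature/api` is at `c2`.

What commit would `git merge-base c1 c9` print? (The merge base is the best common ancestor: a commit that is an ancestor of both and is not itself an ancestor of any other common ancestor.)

c17

Ancestors of c1: {c1, c11, c12, c13, c14, c15, c16, c17, c18, c3, c5, c6, c7, c8}.
Ancestors of c9: {c11, c12, c13, c14, c15, c16, c17, c18, c3, c5, c7, c8, c9}.
Common ancestors: {c11, c12, c13, c14, c15, c16, c17, c18, c3, c5, c7, c8}.
Among these, c17 is not an ancestor of any other common ancestor — it is the merge base.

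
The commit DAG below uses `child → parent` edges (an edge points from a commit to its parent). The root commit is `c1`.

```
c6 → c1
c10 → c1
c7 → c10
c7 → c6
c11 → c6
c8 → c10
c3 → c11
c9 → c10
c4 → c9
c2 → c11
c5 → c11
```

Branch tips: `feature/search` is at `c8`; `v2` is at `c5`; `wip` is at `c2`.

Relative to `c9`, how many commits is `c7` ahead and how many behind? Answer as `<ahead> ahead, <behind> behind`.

Reachable from c7: {c1, c10, c6, c7}.
Reachable from c9: {c1, c10, c9}.
Only in c7's history (ahead): {c6, c7} — 2.
Only in c9's history (behind): {c9} — 1.

2 ahead, 1 behind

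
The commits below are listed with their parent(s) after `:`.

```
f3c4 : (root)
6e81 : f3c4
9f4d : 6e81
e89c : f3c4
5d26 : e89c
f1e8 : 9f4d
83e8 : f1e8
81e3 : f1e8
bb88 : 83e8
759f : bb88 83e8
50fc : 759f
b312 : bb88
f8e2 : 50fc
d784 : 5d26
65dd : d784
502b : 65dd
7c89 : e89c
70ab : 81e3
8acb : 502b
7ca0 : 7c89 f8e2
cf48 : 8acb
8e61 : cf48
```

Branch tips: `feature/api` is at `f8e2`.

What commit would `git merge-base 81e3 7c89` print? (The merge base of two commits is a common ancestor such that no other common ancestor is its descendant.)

Ancestors of 81e3: {6e81, 81e3, 9f4d, f1e8, f3c4}.
Ancestors of 7c89: {7c89, e89c, f3c4}.
Common ancestors: {f3c4}.
The only common ancestor is f3c4, so it is the merge base.

f3c4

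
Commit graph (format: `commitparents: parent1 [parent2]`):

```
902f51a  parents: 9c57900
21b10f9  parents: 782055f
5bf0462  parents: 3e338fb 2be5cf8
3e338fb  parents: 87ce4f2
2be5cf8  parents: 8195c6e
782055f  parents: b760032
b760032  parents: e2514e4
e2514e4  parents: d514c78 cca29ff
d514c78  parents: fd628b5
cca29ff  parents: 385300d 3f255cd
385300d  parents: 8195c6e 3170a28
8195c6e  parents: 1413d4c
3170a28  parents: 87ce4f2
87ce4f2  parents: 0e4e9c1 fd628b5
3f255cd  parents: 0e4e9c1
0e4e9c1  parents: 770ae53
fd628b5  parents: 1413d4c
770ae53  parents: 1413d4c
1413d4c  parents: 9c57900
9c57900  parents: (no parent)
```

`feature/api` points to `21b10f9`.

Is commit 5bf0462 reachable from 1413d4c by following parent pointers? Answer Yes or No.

No

Ancestors of 1413d4c: {1413d4c, 9c57900}.
5bf0462 is not in that set, so it is not an ancestor of 1413d4c.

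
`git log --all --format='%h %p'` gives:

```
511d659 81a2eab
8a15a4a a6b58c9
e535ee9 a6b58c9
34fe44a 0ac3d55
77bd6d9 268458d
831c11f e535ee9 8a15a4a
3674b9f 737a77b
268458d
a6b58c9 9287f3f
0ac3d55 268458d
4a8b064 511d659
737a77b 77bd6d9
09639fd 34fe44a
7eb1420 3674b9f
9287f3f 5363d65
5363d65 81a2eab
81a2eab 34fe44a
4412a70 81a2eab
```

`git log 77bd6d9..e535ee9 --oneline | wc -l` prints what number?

Reachable from e535ee9: {0ac3d55, 268458d, 34fe44a, 5363d65, 81a2eab, 9287f3f, a6b58c9, e535ee9}.
Reachable from 77bd6d9: {268458d, 77bd6d9}.
In e535ee9's history but not 77bd6d9's: {0ac3d55, 34fe44a, 5363d65, 81a2eab, 9287f3f, a6b58c9, e535ee9} — 7 commits.

7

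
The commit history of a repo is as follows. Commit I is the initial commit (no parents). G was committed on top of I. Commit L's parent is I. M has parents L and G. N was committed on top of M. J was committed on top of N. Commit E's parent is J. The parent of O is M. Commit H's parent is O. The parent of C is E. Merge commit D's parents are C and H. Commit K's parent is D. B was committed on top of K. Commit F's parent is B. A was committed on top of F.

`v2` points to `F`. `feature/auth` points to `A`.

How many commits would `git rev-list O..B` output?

Reachable from B: {B, C, D, E, G, H, I, J, K, L, M, N, O}.
Reachable from O: {G, I, L, M, O}.
In B's history but not O's: {B, C, D, E, H, J, K, N} — 8 commits.

8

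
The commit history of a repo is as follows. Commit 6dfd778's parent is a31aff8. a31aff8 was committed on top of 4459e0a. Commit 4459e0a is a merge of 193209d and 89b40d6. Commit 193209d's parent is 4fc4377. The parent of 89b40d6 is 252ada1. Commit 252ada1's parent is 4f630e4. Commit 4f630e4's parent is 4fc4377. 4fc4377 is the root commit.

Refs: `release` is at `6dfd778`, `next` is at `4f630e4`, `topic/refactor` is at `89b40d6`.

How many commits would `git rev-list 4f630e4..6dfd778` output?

6

Reachable from 6dfd778: {193209d, 252ada1, 4459e0a, 4f630e4, 4fc4377, 6dfd778, 89b40d6, a31aff8}.
Reachable from 4f630e4: {4f630e4, 4fc4377}.
In 6dfd778's history but not 4f630e4's: {193209d, 252ada1, 4459e0a, 6dfd778, 89b40d6, a31aff8} — 6 commits.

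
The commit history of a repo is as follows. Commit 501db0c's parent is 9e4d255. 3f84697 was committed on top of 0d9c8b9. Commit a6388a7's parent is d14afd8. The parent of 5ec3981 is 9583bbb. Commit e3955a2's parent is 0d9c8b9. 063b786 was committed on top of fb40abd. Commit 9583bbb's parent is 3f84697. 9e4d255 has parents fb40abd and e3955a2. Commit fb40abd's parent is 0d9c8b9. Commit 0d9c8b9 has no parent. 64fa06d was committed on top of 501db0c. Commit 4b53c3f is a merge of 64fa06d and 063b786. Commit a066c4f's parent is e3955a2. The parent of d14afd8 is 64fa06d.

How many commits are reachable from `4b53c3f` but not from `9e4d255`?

Reachable from 4b53c3f: {063b786, 0d9c8b9, 4b53c3f, 501db0c, 64fa06d, 9e4d255, e3955a2, fb40abd}.
Reachable from 9e4d255: {0d9c8b9, 9e4d255, e3955a2, fb40abd}.
In 4b53c3f's history but not 9e4d255's: {063b786, 4b53c3f, 501db0c, 64fa06d} — 4 commits.

4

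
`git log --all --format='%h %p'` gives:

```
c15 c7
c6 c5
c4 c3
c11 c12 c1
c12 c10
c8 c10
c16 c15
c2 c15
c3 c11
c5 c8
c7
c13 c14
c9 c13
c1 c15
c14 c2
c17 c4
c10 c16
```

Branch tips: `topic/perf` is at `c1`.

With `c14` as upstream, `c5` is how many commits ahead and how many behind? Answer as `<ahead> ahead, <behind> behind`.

Reachable from c5: {c10, c15, c16, c5, c7, c8}.
Reachable from c14: {c14, c15, c2, c7}.
Only in c5's history (ahead): {c10, c16, c5, c8} — 4.
Only in c14's history (behind): {c14, c2} — 2.

4 ahead, 2 behind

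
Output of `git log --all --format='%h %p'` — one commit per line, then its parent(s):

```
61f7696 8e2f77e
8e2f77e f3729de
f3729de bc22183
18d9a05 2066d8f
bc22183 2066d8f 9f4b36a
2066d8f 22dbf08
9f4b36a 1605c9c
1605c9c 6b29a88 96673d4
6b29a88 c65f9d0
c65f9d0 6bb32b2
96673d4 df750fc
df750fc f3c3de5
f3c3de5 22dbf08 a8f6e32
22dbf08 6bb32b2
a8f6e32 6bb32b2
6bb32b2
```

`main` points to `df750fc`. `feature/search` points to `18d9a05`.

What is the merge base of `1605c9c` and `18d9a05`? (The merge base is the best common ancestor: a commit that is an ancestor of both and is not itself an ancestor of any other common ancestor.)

22dbf08

Ancestors of 1605c9c: {1605c9c, 22dbf08, 6b29a88, 6bb32b2, 96673d4, a8f6e32, c65f9d0, df750fc, f3c3de5}.
Ancestors of 18d9a05: {18d9a05, 2066d8f, 22dbf08, 6bb32b2}.
Common ancestors: {22dbf08, 6bb32b2}.
Among these, 22dbf08 is not an ancestor of any other common ancestor — it is the merge base.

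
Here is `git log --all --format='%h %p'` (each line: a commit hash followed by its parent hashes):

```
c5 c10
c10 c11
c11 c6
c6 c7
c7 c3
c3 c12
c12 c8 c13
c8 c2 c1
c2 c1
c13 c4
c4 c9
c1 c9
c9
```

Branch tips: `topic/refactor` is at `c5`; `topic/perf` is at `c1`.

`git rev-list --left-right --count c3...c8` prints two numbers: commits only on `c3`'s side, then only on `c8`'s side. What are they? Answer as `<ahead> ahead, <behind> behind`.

Reachable from c3: {c1, c12, c13, c2, c3, c4, c8, c9}.
Reachable from c8: {c1, c2, c8, c9}.
Only in c3's history (ahead): {c12, c13, c3, c4} — 4.
Only in c8's history (behind): {} — 0.

4 ahead, 0 behind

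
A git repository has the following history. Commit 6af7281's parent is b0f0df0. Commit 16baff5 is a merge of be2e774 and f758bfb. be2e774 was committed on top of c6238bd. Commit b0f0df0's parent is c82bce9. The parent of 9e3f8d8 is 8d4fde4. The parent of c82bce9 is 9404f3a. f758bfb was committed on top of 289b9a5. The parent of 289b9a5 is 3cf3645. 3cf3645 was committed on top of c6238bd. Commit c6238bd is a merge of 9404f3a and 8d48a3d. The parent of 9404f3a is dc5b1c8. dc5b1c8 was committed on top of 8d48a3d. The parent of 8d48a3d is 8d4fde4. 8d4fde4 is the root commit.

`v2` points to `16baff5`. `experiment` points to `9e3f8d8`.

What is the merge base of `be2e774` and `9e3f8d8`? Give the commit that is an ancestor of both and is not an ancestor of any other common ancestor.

Ancestors of be2e774: {8d48a3d, 8d4fde4, 9404f3a, be2e774, c6238bd, dc5b1c8}.
Ancestors of 9e3f8d8: {8d4fde4, 9e3f8d8}.
Common ancestors: {8d4fde4}.
The only common ancestor is 8d4fde4, so it is the merge base.

8d4fde4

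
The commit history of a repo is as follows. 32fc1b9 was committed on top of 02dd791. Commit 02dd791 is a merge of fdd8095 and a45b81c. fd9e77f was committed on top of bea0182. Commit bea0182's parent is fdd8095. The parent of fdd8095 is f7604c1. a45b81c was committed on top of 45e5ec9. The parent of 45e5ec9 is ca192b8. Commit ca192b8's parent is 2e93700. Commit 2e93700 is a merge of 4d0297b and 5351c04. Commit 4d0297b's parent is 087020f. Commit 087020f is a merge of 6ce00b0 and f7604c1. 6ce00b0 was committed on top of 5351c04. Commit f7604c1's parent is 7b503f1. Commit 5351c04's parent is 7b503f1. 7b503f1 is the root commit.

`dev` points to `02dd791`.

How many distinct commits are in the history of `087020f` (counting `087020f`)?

Walking parent pointers from 087020f: reachable set = {087020f, 5351c04, 6ce00b0, 7b503f1, f7604c1}.
That is 5 commits.

5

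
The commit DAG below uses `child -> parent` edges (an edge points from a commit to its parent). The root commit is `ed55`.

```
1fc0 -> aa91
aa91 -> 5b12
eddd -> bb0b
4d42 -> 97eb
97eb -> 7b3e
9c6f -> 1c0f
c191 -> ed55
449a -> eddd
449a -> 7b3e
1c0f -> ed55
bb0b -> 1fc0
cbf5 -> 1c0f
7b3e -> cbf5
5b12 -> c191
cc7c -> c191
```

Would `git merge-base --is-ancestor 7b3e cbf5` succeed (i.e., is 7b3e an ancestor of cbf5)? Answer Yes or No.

Ancestors of cbf5: {1c0f, cbf5, ed55}.
7b3e is not in that set, so it is not an ancestor of cbf5.

No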